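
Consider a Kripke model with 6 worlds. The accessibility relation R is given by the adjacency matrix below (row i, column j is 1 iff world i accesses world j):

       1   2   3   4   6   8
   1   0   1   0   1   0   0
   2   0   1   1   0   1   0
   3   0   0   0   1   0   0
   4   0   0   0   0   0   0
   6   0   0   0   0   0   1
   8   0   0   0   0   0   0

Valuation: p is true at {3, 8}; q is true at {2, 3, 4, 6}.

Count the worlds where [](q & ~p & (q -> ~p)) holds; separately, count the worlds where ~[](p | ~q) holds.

4 and 3

For [](q & ~p & (q -> ~p)):
1: successors {2, 4}; q & ~p & (q -> ~p) there: 2:T, 4:T. ✓
2: successors {2, 3, 6}; q & ~p & (q -> ~p) there: 2:T, 3:F, 6:T. ✗
3: successors {4}; q & ~p & (q -> ~p) there: 4:T. ✓
4: no successors, so [](q & ~p & (q -> ~p)) holds vacuously. ✓
6: successors {8}; q & ~p & (q -> ~p) there: 8:F. ✗
8: no successors, so [](q & ~p & (q -> ~p)) holds vacuously. ✓
— 4 worlds.
For ~[](p | ~q):
1: [](p | ~q) is F. ✓
2: [](p | ~q) is F. ✓
3: [](p | ~q) is F. ✓
4: [](p | ~q) is T. ✗
6: [](p | ~q) is T. ✗
8: [](p | ~q) is T. ✗
— 3 worlds.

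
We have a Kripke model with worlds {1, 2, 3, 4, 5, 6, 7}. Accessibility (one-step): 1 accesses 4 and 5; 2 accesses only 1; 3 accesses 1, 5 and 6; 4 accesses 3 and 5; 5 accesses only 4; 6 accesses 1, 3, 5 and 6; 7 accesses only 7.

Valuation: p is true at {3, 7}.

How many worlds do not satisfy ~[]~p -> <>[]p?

1: ~[]~p is F, <>[]p is F. ✓
2: ~[]~p is F, <>[]p is F. ✓
3: ~[]~p is F, <>[]p is F. ✓
4: ~[]~p is T, <>[]p is F. ✗
5: ~[]~p is F, <>[]p is F. ✓
6: ~[]~p is T, <>[]p is F. ✗
7: ~[]~p is T, <>[]p is T. ✓
Satisfying worlds: {1, 2, 3, 5, 7}.
So ~[]~p -> <>[]p fails at the other 2 worlds.

2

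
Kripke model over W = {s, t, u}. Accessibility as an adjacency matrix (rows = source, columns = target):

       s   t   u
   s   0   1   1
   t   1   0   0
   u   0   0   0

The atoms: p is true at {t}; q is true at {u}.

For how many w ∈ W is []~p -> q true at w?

s: []~p is F, q is F. ✓
t: []~p is T, q is F. ✗
u: []~p is T, q is T. ✓
Satisfying worlds: {s, u}.

2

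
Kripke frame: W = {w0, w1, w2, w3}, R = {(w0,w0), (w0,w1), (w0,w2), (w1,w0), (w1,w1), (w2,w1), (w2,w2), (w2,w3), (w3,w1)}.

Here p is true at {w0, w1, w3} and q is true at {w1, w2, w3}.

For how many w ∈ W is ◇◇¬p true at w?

w0: successors {w0, w1, w2}; ◇¬p there: w0:T, w1:F, w2:T. ✓
w1: successors {w0, w1}; ◇¬p there: w0:T, w1:F. ✓
w2: successors {w1, w2, w3}; ◇¬p there: w1:F, w2:T, w3:F. ✓
w3: successors {w1}; ◇¬p there: w1:F. ✗
Satisfying worlds: {w0, w1, w2}.

3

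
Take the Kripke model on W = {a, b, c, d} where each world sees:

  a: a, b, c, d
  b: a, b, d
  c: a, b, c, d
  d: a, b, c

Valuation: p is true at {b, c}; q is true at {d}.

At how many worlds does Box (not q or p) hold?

a: successors {a, b, c, d}; not q or p there: a:T, b:T, c:T, d:F. ✗
b: successors {a, b, d}; not q or p there: a:T, b:T, d:F. ✗
c: successors {a, b, c, d}; not q or p there: a:T, b:T, c:T, d:F. ✗
d: successors {a, b, c}; not q or p there: a:T, b:T, c:T. ✓
Satisfying worlds: {d}.

1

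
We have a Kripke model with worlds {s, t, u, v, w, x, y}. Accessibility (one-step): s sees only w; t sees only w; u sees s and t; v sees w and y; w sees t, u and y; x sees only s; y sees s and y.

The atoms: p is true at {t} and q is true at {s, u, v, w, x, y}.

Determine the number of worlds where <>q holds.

7

s: successors {w}; q there: w:T. ✓
t: successors {w}; q there: w:T. ✓
u: successors {s, t}; q there: s:T, t:F. ✓
v: successors {w, y}; q there: w:T, y:T. ✓
w: successors {t, u, y}; q there: t:F, u:T, y:T. ✓
x: successors {s}; q there: s:T. ✓
y: successors {s, y}; q there: s:T, y:T. ✓
Satisfying worlds: {s, t, u, v, w, x, y}.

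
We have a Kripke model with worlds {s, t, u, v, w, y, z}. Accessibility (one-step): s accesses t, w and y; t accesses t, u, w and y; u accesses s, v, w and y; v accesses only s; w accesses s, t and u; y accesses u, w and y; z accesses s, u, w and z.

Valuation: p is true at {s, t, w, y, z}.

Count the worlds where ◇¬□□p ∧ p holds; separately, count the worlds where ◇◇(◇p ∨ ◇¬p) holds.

For ◇¬□□p ∧ p:
s: ◇¬□□p is T, p is T. ✓
t: ◇¬□□p is T, p is T. ✓
u: ◇¬□□p is T, p is F. ✗
v: ◇¬□□p is T, p is F. ✗
w: ◇¬□□p is T, p is T. ✓
y: ◇¬□□p is T, p is T. ✓
z: ◇¬□□p is T, p is T. ✓
— 5 worlds.
For ◇◇(◇p ∨ ◇¬p):
s: successors {t, w, y}; ◇(◇p ∨ ◇¬p) there: t:T, w:T, y:T. ✓
t: successors {t, u, w, y}; ◇(◇p ∨ ◇¬p) there: t:T, u:T, w:T, y:T. ✓
u: successors {s, v, w, y}; ◇(◇p ∨ ◇¬p) there: s:T, v:T, w:T, y:T. ✓
v: successors {s}; ◇(◇p ∨ ◇¬p) there: s:T. ✓
w: successors {s, t, u}; ◇(◇p ∨ ◇¬p) there: s:T, t:T, u:T. ✓
y: successors {u, w, y}; ◇(◇p ∨ ◇¬p) there: u:T, w:T, y:T. ✓
z: successors {s, u, w, z}; ◇(◇p ∨ ◇¬p) there: s:T, u:T, w:T, z:T. ✓
— 7 worlds.

5 and 7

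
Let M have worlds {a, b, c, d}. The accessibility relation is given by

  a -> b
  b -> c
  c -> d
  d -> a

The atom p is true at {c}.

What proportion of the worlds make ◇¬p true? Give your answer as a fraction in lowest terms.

3/4

a: successors {b}; ¬p there: b:T. ✓
b: successors {c}; ¬p there: c:F. ✗
c: successors {d}; ¬p there: d:T. ✓
d: successors {a}; ¬p there: a:T. ✓
That's 3 of 4 worlds, so 3/4.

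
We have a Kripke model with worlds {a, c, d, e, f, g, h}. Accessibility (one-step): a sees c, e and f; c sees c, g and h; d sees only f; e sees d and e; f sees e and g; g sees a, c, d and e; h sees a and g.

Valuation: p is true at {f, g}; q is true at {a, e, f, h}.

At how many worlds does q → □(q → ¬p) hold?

6

a: q is T, □(q → ¬p) is F. ✗
c: q is F, □(q → ¬p) is T. ✓
d: q is F, □(q → ¬p) is F. ✓
e: q is T, □(q → ¬p) is T. ✓
f: q is T, □(q → ¬p) is T. ✓
g: q is F, □(q → ¬p) is T. ✓
h: q is T, □(q → ¬p) is T. ✓
Satisfying worlds: {c, d, e, f, g, h}.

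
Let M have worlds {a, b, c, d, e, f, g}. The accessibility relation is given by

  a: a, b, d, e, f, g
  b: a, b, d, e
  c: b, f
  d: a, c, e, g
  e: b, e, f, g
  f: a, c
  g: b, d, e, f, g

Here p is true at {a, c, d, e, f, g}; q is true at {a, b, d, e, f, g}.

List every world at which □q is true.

{a, b, c, e, g}

a: successors {a, b, d, e, f, g}; q there: a:T, b:T, d:T, e:T, f:T, g:T. ✓
b: successors {a, b, d, e}; q there: a:T, b:T, d:T, e:T. ✓
c: successors {b, f}; q there: b:T, f:T. ✓
d: successors {a, c, e, g}; q there: a:T, c:F, e:T, g:T. ✗
e: successors {b, e, f, g}; q there: b:T, e:T, f:T, g:T. ✓
f: successors {a, c}; q there: a:T, c:F. ✗
g: successors {b, d, e, f, g}; q there: b:T, d:T, e:T, f:T, g:T. ✓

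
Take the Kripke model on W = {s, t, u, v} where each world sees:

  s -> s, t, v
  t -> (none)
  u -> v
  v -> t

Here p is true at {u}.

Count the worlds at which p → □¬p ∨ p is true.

s: p is F, □¬p ∨ p is T. ✓
t: p is F, □¬p ∨ p is T. ✓
u: p is T, □¬p ∨ p is T. ✓
v: p is F, □¬p ∨ p is T. ✓
Satisfying worlds: {s, t, u, v}.

4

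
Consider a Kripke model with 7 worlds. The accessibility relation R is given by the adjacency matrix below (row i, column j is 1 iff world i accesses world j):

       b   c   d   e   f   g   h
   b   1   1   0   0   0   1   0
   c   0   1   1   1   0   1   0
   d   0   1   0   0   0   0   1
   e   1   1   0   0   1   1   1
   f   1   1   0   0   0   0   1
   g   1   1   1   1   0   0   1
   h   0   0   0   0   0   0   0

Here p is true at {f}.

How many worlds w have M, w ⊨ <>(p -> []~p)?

6

b: successors {b, c, g}; p -> []~p there: b:T, c:T, g:T. ✓
c: successors {c, d, e, g}; p -> []~p there: c:T, d:T, e:T, g:T. ✓
d: successors {c, h}; p -> []~p there: c:T, h:T. ✓
e: successors {b, c, f, g, h}; p -> []~p there: b:T, c:T, f:T, g:T, h:T. ✓
f: successors {b, c, h}; p -> []~p there: b:T, c:T, h:T. ✓
g: successors {b, c, d, e, h}; p -> []~p there: b:T, c:T, d:T, e:T, h:T. ✓
h: no successors, so <>(p -> []~p) fails. ✗
Satisfying worlds: {b, c, d, e, f, g}.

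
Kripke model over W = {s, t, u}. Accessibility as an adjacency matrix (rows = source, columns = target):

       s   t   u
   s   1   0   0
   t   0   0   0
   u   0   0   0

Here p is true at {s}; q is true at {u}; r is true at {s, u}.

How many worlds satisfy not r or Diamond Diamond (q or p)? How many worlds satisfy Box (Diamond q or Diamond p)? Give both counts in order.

For not r or Diamond Diamond (q or p):
s: not r is F, Diamond Diamond (q or p) is T. ✓
t: not r is T, Diamond Diamond (q or p) is F. ✓
u: not r is F, Diamond Diamond (q or p) is F. ✗
— 2 worlds.
For Box (Diamond q or Diamond p):
s: successors {s}; Diamond q or Diamond p there: s:T. ✓
t: no successors, so Box (Diamond q or Diamond p) holds vacuously. ✓
u: no successors, so Box (Diamond q or Diamond p) holds vacuously. ✓
— 3 worlds.

2 and 3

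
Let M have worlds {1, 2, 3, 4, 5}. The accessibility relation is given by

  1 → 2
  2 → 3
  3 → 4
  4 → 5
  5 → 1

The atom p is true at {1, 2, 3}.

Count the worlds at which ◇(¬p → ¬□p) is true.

4

1: successors {2}; ¬p → ¬□p there: 2:T. ✓
2: successors {3}; ¬p → ¬□p there: 3:T. ✓
3: successors {4}; ¬p → ¬□p there: 4:T. ✓
4: successors {5}; ¬p → ¬□p there: 5:F. ✗
5: successors {1}; ¬p → ¬□p there: 1:T. ✓
Satisfying worlds: {1, 2, 3, 5}.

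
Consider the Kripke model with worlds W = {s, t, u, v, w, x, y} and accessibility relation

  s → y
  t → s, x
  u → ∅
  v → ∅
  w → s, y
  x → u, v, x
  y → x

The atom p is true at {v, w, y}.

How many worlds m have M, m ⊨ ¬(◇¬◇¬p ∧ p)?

s: ◇¬◇¬p ∧ p is F. ✓
t: ◇¬◇¬p ∧ p is F. ✓
u: ◇¬◇¬p ∧ p is F. ✓
v: ◇¬◇¬p ∧ p is F. ✓
w: ◇¬◇¬p ∧ p is T. ✗
x: ◇¬◇¬p ∧ p is F. ✓
y: ◇¬◇¬p ∧ p is F. ✓
Satisfying worlds: {s, t, u, v, x, y}.

6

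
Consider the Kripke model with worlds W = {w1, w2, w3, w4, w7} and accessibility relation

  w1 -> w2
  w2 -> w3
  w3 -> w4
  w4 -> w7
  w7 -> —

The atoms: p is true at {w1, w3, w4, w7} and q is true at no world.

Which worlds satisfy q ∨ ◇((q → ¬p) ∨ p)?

w1: q is F, ◇((q → ¬p) ∨ p) is T. ✓
w2: q is F, ◇((q → ¬p) ∨ p) is T. ✓
w3: q is F, ◇((q → ¬p) ∨ p) is T. ✓
w4: q is F, ◇((q → ¬p) ∨ p) is T. ✓
w7: q is F, ◇((q → ¬p) ∨ p) is F. ✗

{w1, w2, w3, w4}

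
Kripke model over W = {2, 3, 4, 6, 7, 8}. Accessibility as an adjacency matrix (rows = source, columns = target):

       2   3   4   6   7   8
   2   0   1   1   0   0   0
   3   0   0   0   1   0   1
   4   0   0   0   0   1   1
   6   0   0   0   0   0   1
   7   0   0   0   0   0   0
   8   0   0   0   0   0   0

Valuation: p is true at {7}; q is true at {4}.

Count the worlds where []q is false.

2: successors {3, 4}; q there: 3:F, 4:T. ✗
3: successors {6, 8}; q there: 6:F, 8:F. ✗
4: successors {7, 8}; q there: 7:F, 8:F. ✗
6: successors {8}; q there: 8:F. ✗
7: no successors, so []q holds vacuously. ✓
8: no successors, so []q holds vacuously. ✓
Satisfying worlds: {7, 8}.
So []q fails at the other 4 worlds.

4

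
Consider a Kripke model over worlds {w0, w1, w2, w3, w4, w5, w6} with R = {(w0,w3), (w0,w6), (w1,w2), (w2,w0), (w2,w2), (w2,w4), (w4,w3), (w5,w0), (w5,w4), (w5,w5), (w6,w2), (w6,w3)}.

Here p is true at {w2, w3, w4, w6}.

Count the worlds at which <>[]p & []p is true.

3

w0: <>[]p is T, []p is T. ✓
w1: <>[]p is F, []p is T. ✗
w2: <>[]p is T, []p is F. ✗
w3: <>[]p is F, []p is T. ✗
w4: <>[]p is T, []p is T. ✓
w5: <>[]p is T, []p is F. ✗
w6: <>[]p is T, []p is T. ✓
Satisfying worlds: {w0, w4, w6}.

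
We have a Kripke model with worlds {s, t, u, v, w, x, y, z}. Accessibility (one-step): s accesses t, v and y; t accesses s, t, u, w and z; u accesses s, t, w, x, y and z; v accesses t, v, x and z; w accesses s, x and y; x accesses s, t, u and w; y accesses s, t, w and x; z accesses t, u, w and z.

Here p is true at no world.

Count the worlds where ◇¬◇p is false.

0

s: successors {t, v, y}; ¬◇p there: t:T, v:T, y:T. ✓
t: successors {s, t, u, w, z}; ¬◇p there: s:T, t:T, u:T, w:T, z:T. ✓
u: successors {s, t, w, x, y, z}; ¬◇p there: s:T, t:T, w:T, x:T, y:T, z:T. ✓
v: successors {t, v, x, z}; ¬◇p there: t:T, v:T, x:T, z:T. ✓
w: successors {s, x, y}; ¬◇p there: s:T, x:T, y:T. ✓
x: successors {s, t, u, w}; ¬◇p there: s:T, t:T, u:T, w:T. ✓
y: successors {s, t, w, x}; ¬◇p there: s:T, t:T, w:T, x:T. ✓
z: successors {t, u, w, z}; ¬◇p there: t:T, u:T, w:T, z:T. ✓
Satisfying worlds: {s, t, u, v, w, x, y, z}.
So ◇¬◇p fails at the other 0 worlds.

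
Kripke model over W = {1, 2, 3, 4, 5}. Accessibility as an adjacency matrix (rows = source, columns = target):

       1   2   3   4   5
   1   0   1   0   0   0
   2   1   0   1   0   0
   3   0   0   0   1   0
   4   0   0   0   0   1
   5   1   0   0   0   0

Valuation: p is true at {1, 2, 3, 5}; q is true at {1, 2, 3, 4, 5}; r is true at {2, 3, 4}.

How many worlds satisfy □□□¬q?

1: successors {2}; □□¬q there: 2:F. ✗
2: successors {1, 3}; □□¬q there: 1:F, 3:F. ✗
3: successors {4}; □□¬q there: 4:F. ✗
4: successors {5}; □□¬q there: 5:F. ✗
5: successors {1}; □□¬q there: 1:F. ✗
Satisfying worlds: ∅.

0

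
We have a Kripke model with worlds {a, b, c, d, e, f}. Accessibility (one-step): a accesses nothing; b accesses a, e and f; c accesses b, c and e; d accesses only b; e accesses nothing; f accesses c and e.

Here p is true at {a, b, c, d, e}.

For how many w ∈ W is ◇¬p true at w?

1

a: no successors, so ◇¬p fails. ✗
b: successors {a, e, f}; ¬p there: a:F, e:F, f:T. ✓
c: successors {b, c, e}; ¬p there: b:F, c:F, e:F. ✗
d: successors {b}; ¬p there: b:F. ✗
e: no successors, so ◇¬p fails. ✗
f: successors {c, e}; ¬p there: c:F, e:F. ✗
Satisfying worlds: {b}.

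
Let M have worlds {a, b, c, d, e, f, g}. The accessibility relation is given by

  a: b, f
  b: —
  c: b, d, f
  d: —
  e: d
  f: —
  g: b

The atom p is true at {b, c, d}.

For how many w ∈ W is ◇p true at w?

a: successors {b, f}; p there: b:T, f:F. ✓
b: no successors, so ◇p fails. ✗
c: successors {b, d, f}; p there: b:T, d:T, f:F. ✓
d: no successors, so ◇p fails. ✗
e: successors {d}; p there: d:T. ✓
f: no successors, so ◇p fails. ✗
g: successors {b}; p there: b:T. ✓
Satisfying worlds: {a, c, e, g}.

4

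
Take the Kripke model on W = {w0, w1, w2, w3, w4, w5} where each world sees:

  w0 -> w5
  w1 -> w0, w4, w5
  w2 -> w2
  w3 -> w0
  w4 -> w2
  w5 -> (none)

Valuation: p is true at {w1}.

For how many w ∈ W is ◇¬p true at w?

5

w0: successors {w5}; ¬p there: w5:T. ✓
w1: successors {w0, w4, w5}; ¬p there: w0:T, w4:T, w5:T. ✓
w2: successors {w2}; ¬p there: w2:T. ✓
w3: successors {w0}; ¬p there: w0:T. ✓
w4: successors {w2}; ¬p there: w2:T. ✓
w5: no successors, so ◇¬p fails. ✗
Satisfying worlds: {w0, w1, w2, w3, w4}.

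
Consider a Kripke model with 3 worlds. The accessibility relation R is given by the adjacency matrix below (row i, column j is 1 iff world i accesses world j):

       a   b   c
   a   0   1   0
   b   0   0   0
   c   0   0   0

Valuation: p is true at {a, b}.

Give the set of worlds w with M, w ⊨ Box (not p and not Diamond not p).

a: successors {b}; not p and not Diamond not p there: b:F. ✗
b: no successors, so Box (not p and not Diamond not p) holds vacuously. ✓
c: no successors, so Box (not p and not Diamond not p) holds vacuously. ✓

{b, c}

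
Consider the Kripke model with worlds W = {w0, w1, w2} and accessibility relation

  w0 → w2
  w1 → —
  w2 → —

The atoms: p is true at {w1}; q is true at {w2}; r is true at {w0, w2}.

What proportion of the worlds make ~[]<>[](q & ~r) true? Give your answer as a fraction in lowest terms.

w0: []<>[](q & ~r) is F. ✓
w1: []<>[](q & ~r) is T. ✗
w2: []<>[](q & ~r) is T. ✗
That's 1 of 3 worlds, so 1/3.

1/3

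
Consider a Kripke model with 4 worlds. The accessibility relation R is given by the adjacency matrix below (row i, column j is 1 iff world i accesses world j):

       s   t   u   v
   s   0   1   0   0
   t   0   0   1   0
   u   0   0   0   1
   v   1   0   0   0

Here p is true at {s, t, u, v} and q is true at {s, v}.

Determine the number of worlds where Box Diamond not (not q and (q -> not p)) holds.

2

s: successors {t}; Diamond not (not q and (q -> not p)) there: t:F. ✗
t: successors {u}; Diamond not (not q and (q -> not p)) there: u:T. ✓
u: successors {v}; Diamond not (not q and (q -> not p)) there: v:T. ✓
v: successors {s}; Diamond not (not q and (q -> not p)) there: s:F. ✗
Satisfying worlds: {t, u}.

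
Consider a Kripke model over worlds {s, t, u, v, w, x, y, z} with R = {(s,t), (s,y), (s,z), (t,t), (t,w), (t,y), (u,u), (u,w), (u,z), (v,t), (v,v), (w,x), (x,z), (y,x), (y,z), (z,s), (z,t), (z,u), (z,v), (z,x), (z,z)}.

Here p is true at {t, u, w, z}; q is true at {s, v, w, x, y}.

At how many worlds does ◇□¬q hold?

s: successors {t, y, z}; □¬q there: t:F, y:F, z:F. ✗
t: successors {t, w, y}; □¬q there: t:F, w:F, y:F. ✗
u: successors {u, w, z}; □¬q there: u:F, w:F, z:F. ✗
v: successors {t, v}; □¬q there: t:F, v:F. ✗
w: successors {x}; □¬q there: x:T. ✓
x: successors {z}; □¬q there: z:F. ✗
y: successors {x, z}; □¬q there: x:T, z:F. ✓
z: successors {s, t, u, v, x, z}; □¬q there: s:F, t:F, u:F, v:F, x:T, z:F. ✓
Satisfying worlds: {w, y, z}.

3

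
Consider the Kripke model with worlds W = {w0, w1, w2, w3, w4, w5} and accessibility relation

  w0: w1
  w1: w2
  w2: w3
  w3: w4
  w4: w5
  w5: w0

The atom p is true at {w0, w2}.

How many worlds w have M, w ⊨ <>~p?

4

w0: successors {w1}; ~p there: w1:T. ✓
w1: successors {w2}; ~p there: w2:F. ✗
w2: successors {w3}; ~p there: w3:T. ✓
w3: successors {w4}; ~p there: w4:T. ✓
w4: successors {w5}; ~p there: w5:T. ✓
w5: successors {w0}; ~p there: w0:F. ✗
Satisfying worlds: {w0, w2, w3, w4}.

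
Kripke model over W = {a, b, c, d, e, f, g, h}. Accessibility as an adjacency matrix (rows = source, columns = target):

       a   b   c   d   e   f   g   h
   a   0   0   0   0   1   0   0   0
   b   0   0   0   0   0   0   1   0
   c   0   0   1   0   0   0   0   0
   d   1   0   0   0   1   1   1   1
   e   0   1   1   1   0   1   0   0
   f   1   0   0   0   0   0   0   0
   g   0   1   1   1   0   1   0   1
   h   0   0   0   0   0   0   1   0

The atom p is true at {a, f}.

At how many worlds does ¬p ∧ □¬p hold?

a: ¬p is F, □¬p is T. ✗
b: ¬p is T, □¬p is T. ✓
c: ¬p is T, □¬p is T. ✓
d: ¬p is T, □¬p is F. ✗
e: ¬p is T, □¬p is F. ✗
f: ¬p is F, □¬p is F. ✗
g: ¬p is T, □¬p is F. ✗
h: ¬p is T, □¬p is T. ✓
Satisfying worlds: {b, c, h}.

3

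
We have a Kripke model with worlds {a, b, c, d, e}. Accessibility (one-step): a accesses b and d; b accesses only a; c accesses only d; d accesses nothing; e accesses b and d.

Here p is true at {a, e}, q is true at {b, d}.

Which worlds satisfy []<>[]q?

{b, d}

a: successors {b, d}; <>[]q there: b:T, d:F. ✗
b: successors {a}; <>[]q there: a:T. ✓
c: successors {d}; <>[]q there: d:F. ✗
d: no successors, so []<>[]q holds vacuously. ✓
e: successors {b, d}; <>[]q there: b:T, d:F. ✗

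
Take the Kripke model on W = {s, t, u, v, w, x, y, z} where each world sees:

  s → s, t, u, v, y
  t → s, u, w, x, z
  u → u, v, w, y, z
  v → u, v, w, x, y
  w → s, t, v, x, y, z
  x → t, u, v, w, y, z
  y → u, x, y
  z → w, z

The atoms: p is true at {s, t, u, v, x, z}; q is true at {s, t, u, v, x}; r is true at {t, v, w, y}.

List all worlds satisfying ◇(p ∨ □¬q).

{s, t, u, v, w, x, y, z}

s: successors {s, t, u, v, y}; p ∨ □¬q there: s:T, t:T, u:T, v:T, y:F. ✓
t: successors {s, u, w, x, z}; p ∨ □¬q there: s:T, u:T, w:F, x:T, z:T. ✓
u: successors {u, v, w, y, z}; p ∨ □¬q there: u:T, v:T, w:F, y:F, z:T. ✓
v: successors {u, v, w, x, y}; p ∨ □¬q there: u:T, v:T, w:F, x:T, y:F. ✓
w: successors {s, t, v, x, y, z}; p ∨ □¬q there: s:T, t:T, v:T, x:T, y:F, z:T. ✓
x: successors {t, u, v, w, y, z}; p ∨ □¬q there: t:T, u:T, v:T, w:F, y:F, z:T. ✓
y: successors {u, x, y}; p ∨ □¬q there: u:T, x:T, y:F. ✓
z: successors {w, z}; p ∨ □¬q there: w:F, z:T. ✓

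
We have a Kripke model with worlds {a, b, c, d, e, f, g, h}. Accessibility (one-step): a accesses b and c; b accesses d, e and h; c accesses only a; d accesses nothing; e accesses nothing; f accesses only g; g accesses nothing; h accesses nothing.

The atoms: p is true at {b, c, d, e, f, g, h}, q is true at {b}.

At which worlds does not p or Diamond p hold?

a: not p is T, Diamond p is T. ✓
b: not p is F, Diamond p is T. ✓
c: not p is F, Diamond p is F. ✗
d: not p is F, Diamond p is F. ✗
e: not p is F, Diamond p is F. ✗
f: not p is F, Diamond p is T. ✓
g: not p is F, Diamond p is F. ✗
h: not p is F, Diamond p is F. ✗

{a, b, f}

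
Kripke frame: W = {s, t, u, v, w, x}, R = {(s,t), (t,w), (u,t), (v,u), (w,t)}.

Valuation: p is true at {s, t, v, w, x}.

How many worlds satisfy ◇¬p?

s: successors {t}; ¬p there: t:F. ✗
t: successors {w}; ¬p there: w:F. ✗
u: successors {t}; ¬p there: t:F. ✗
v: successors {u}; ¬p there: u:T. ✓
w: successors {t}; ¬p there: t:F. ✗
x: no successors, so ◇¬p fails. ✗
Satisfying worlds: {v}.

1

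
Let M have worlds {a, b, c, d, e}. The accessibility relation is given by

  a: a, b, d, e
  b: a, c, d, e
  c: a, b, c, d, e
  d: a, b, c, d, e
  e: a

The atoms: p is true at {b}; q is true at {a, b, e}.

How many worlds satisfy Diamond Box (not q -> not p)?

5

a: successors {a, b, d, e}; Box (not q -> not p) there: a:T, b:T, d:T, e:T. ✓
b: successors {a, c, d, e}; Box (not q -> not p) there: a:T, c:T, d:T, e:T. ✓
c: successors {a, b, c, d, e}; Box (not q -> not p) there: a:T, b:T, c:T, d:T, e:T. ✓
d: successors {a, b, c, d, e}; Box (not q -> not p) there: a:T, b:T, c:T, d:T, e:T. ✓
e: successors {a}; Box (not q -> not p) there: a:T. ✓
Satisfying worlds: {a, b, c, d, e}.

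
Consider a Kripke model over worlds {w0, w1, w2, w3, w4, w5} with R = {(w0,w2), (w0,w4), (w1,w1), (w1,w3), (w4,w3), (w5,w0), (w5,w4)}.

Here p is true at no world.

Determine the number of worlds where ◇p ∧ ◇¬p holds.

w0: ◇p is F, ◇¬p is T. ✗
w1: ◇p is F, ◇¬p is T. ✗
w2: ◇p is F, ◇¬p is F. ✗
w3: ◇p is F, ◇¬p is F. ✗
w4: ◇p is F, ◇¬p is T. ✗
w5: ◇p is F, ◇¬p is T. ✗
Satisfying worlds: ∅.

0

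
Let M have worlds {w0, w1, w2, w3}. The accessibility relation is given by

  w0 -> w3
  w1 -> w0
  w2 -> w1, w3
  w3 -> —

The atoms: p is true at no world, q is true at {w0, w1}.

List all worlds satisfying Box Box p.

{w0, w3}

w0: successors {w3}; Box p there: w3:T. ✓
w1: successors {w0}; Box p there: w0:F. ✗
w2: successors {w1, w3}; Box p there: w1:F, w3:T. ✗
w3: no successors, so Box Box p holds vacuously. ✓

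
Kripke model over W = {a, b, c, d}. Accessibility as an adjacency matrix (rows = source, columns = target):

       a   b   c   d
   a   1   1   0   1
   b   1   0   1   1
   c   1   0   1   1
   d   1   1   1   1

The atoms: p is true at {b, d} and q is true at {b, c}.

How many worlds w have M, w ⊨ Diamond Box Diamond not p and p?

2

a: Diamond Box Diamond not p is T, p is F. ✗
b: Diamond Box Diamond not p is T, p is T. ✓
c: Diamond Box Diamond not p is T, p is F. ✗
d: Diamond Box Diamond not p is T, p is T. ✓
Satisfying worlds: {b, d}.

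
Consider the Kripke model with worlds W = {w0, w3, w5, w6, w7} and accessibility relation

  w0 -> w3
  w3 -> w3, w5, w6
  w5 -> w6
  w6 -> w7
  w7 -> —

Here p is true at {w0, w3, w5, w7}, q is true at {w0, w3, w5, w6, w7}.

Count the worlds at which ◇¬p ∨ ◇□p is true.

3

w0: ◇¬p is F, ◇□p is F. ✗
w3: ◇¬p is T, ◇□p is T. ✓
w5: ◇¬p is T, ◇□p is T. ✓
w6: ◇¬p is F, ◇□p is T. ✓
w7: ◇¬p is F, ◇□p is F. ✗
Satisfying worlds: {w3, w5, w6}.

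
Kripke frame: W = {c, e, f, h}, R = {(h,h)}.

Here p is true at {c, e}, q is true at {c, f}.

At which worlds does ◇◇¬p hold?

c: no successors, so ◇◇¬p fails. ✗
e: no successors, so ◇◇¬p fails. ✗
f: no successors, so ◇◇¬p fails. ✗
h: successors {h}; ◇¬p there: h:T. ✓

{h}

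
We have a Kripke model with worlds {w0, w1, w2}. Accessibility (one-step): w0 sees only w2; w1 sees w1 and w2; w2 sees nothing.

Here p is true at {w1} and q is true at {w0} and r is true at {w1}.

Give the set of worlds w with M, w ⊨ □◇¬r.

{w2}

w0: successors {w2}; ◇¬r there: w2:F. ✗
w1: successors {w1, w2}; ◇¬r there: w1:T, w2:F. ✗
w2: no successors, so □◇¬r holds vacuously. ✓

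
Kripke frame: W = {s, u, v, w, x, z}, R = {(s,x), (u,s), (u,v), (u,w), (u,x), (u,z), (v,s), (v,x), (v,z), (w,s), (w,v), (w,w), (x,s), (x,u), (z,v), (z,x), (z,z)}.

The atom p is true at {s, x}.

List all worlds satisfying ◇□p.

{u, v, w, x}

s: successors {x}; □p there: x:F. ✗
u: successors {s, v, w, x, z}; □p there: s:T, v:F, w:F, x:F, z:F. ✓
v: successors {s, x, z}; □p there: s:T, x:F, z:F. ✓
w: successors {s, v, w}; □p there: s:T, v:F, w:F. ✓
x: successors {s, u}; □p there: s:T, u:F. ✓
z: successors {v, x, z}; □p there: v:F, x:F, z:F. ✗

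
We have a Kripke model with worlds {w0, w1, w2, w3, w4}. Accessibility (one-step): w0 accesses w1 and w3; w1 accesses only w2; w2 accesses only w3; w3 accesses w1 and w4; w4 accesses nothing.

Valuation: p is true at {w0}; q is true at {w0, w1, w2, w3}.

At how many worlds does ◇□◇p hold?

1

w0: successors {w1, w3}; □◇p there: w1:F, w3:F. ✗
w1: successors {w2}; □◇p there: w2:F. ✗
w2: successors {w3}; □◇p there: w3:F. ✗
w3: successors {w1, w4}; □◇p there: w1:F, w4:T. ✓
w4: no successors, so ◇□◇p fails. ✗
Satisfying worlds: {w3}.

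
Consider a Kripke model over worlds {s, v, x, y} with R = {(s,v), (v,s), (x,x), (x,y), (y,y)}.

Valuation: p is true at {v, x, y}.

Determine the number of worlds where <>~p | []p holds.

s: <>~p is F, []p is T. ✓
v: <>~p is T, []p is F. ✓
x: <>~p is F, []p is T. ✓
y: <>~p is F, []p is T. ✓
Satisfying worlds: {s, v, x, y}.

4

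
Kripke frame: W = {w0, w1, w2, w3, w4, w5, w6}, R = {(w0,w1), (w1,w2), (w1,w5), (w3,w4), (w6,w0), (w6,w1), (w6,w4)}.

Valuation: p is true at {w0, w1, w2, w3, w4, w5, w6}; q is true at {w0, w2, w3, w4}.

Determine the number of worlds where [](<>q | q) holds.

w0: successors {w1}; <>q | q there: w1:T. ✓
w1: successors {w2, w5}; <>q | q there: w2:T, w5:F. ✗
w2: no successors, so [](<>q | q) holds vacuously. ✓
w3: successors {w4}; <>q | q there: w4:T. ✓
w4: no successors, so [](<>q | q) holds vacuously. ✓
w5: no successors, so [](<>q | q) holds vacuously. ✓
w6: successors {w0, w1, w4}; <>q | q there: w0:T, w1:T, w4:T. ✓
Satisfying worlds: {w0, w2, w3, w4, w5, w6}.

6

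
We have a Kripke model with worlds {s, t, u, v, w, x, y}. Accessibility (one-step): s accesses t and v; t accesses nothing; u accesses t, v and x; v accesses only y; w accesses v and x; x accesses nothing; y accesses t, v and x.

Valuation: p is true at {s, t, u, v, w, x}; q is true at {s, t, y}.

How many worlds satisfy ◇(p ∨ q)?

5

s: successors {t, v}; p ∨ q there: t:T, v:T. ✓
t: no successors, so ◇(p ∨ q) fails. ✗
u: successors {t, v, x}; p ∨ q there: t:T, v:T, x:T. ✓
v: successors {y}; p ∨ q there: y:T. ✓
w: successors {v, x}; p ∨ q there: v:T, x:T. ✓
x: no successors, so ◇(p ∨ q) fails. ✗
y: successors {t, v, x}; p ∨ q there: t:T, v:T, x:T. ✓
Satisfying worlds: {s, u, v, w, y}.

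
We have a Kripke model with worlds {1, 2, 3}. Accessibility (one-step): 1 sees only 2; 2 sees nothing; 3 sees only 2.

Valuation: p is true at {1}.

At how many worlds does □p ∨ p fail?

1: □p is F, p is T. ✓
2: □p is T, p is F. ✓
3: □p is F, p is F. ✗
Satisfying worlds: {1, 2}.
So □p ∨ p fails at the other 1 world.

1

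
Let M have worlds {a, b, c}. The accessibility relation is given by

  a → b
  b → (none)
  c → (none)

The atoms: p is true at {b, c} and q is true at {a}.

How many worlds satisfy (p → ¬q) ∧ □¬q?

3

a: p → ¬q is T, □¬q is T. ✓
b: p → ¬q is T, □¬q is T. ✓
c: p → ¬q is T, □¬q is T. ✓
Satisfying worlds: {a, b, c}.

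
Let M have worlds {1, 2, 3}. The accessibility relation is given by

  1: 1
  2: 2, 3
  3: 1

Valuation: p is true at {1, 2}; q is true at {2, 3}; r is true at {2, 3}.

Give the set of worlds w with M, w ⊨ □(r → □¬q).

1: successors {1}; r → □¬q there: 1:T. ✓
2: successors {2, 3}; r → □¬q there: 2:F, 3:T. ✗
3: successors {1}; r → □¬q there: 1:T. ✓

{1, 3}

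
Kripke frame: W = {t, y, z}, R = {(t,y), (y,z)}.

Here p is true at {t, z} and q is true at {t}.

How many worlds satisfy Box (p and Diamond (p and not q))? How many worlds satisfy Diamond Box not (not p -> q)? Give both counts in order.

For Box (p and Diamond (p and not q)):
t: successors {y}; p and Diamond (p and not q) there: y:F. ✗
y: successors {z}; p and Diamond (p and not q) there: z:F. ✗
z: no successors, so Box (p and Diamond (p and not q)) holds vacuously. ✓
— 1 world.
For Diamond Box not (not p -> q):
t: successors {y}; Box not (not p -> q) there: y:F. ✗
y: successors {z}; Box not (not p -> q) there: z:T. ✓
z: no successors, so Diamond Box not (not p -> q) fails. ✗
— 1 world.

1 and 1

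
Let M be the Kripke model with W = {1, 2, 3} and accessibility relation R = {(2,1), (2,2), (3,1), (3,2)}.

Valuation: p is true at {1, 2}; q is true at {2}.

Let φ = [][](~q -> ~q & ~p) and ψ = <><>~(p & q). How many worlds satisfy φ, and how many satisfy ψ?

1 and 2

For [][](~q -> ~q & ~p):
1: no successors, so [][](~q -> ~q & ~p) holds vacuously. ✓
2: successors {1, 2}; [](~q -> ~q & ~p) there: 1:T, 2:F. ✗
3: successors {1, 2}; [](~q -> ~q & ~p) there: 1:T, 2:F. ✗
— 1 world.
For <><>~(p & q):
1: no successors, so <><>~(p & q) fails. ✗
2: successors {1, 2}; <>~(p & q) there: 1:F, 2:T. ✓
3: successors {1, 2}; <>~(p & q) there: 1:F, 2:T. ✓
— 2 worlds.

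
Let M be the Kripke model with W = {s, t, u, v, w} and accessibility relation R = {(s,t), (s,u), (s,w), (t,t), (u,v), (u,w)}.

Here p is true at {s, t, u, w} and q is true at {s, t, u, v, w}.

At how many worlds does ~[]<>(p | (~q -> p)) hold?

2

s: []<>(p | (~q -> p)) is F. ✓
t: []<>(p | (~q -> p)) is T. ✗
u: []<>(p | (~q -> p)) is F. ✓
v: []<>(p | (~q -> p)) is T. ✗
w: []<>(p | (~q -> p)) is T. ✗
Satisfying worlds: {s, u}.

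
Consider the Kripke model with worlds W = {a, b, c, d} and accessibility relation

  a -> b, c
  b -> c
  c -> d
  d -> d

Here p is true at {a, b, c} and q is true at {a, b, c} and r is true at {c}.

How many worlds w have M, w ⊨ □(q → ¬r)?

a: successors {b, c}; q → ¬r there: b:T, c:F. ✗
b: successors {c}; q → ¬r there: c:F. ✗
c: successors {d}; q → ¬r there: d:T. ✓
d: successors {d}; q → ¬r there: d:T. ✓
Satisfying worlds: {c, d}.

2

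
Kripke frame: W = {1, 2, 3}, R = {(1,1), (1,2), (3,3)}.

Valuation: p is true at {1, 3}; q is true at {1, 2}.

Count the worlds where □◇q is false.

2

1: successors {1, 2}; ◇q there: 1:T, 2:F. ✗
2: no successors, so □◇q holds vacuously. ✓
3: successors {3}; ◇q there: 3:F. ✗
Satisfying worlds: {2}.
So □◇q fails at the other 2 worlds.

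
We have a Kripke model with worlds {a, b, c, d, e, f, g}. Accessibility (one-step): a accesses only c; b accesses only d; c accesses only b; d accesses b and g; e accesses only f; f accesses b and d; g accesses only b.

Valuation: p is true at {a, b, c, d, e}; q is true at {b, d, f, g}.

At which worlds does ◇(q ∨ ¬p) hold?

{b, c, d, e, f, g}

a: successors {c}; q ∨ ¬p there: c:F. ✗
b: successors {d}; q ∨ ¬p there: d:T. ✓
c: successors {b}; q ∨ ¬p there: b:T. ✓
d: successors {b, g}; q ∨ ¬p there: b:T, g:T. ✓
e: successors {f}; q ∨ ¬p there: f:T. ✓
f: successors {b, d}; q ∨ ¬p there: b:T, d:T. ✓
g: successors {b}; q ∨ ¬p there: b:T. ✓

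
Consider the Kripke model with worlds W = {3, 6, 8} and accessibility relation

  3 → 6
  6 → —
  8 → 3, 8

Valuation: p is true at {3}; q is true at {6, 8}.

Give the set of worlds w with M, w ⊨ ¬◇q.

{6}

3: ◇q is T. ✗
6: ◇q is F. ✓
8: ◇q is T. ✗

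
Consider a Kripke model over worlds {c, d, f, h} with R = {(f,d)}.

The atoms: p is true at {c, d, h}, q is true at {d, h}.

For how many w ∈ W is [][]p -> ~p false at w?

c: [][]p is T, ~p is F. ✗
d: [][]p is T, ~p is F. ✗
f: [][]p is T, ~p is T. ✓
h: [][]p is T, ~p is F. ✗
Satisfying worlds: {f}.
So [][]p -> ~p fails at the other 3 worlds.

3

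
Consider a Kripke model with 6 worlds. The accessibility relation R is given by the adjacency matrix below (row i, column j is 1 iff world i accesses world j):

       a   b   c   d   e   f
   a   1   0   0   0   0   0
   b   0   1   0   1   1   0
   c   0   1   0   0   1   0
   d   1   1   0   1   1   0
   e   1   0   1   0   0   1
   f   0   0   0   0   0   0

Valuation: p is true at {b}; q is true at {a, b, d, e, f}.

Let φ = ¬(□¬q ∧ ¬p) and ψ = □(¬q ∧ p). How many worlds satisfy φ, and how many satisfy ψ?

For ¬(□¬q ∧ ¬p):
a: □¬q ∧ ¬p is F. ✓
b: □¬q ∧ ¬p is F. ✓
c: □¬q ∧ ¬p is F. ✓
d: □¬q ∧ ¬p is F. ✓
e: □¬q ∧ ¬p is F. ✓
f: □¬q ∧ ¬p is T. ✗
— 5 worlds.
For □(¬q ∧ p):
a: successors {a}; ¬q ∧ p there: a:F. ✗
b: successors {b, d, e}; ¬q ∧ p there: b:F, d:F, e:F. ✗
c: successors {b, e}; ¬q ∧ p there: b:F, e:F. ✗
d: successors {a, b, d, e}; ¬q ∧ p there: a:F, b:F, d:F, e:F. ✗
e: successors {a, c, f}; ¬q ∧ p there: a:F, c:F, f:F. ✗
f: no successors, so □(¬q ∧ p) holds vacuously. ✓
— 1 world.

5 and 1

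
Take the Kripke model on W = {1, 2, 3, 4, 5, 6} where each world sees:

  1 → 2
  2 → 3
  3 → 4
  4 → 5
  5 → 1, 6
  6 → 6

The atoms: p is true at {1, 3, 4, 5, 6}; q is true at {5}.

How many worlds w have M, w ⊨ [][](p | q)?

1: successors {2}; [](p | q) there: 2:T. ✓
2: successors {3}; [](p | q) there: 3:T. ✓
3: successors {4}; [](p | q) there: 4:T. ✓
4: successors {5}; [](p | q) there: 5:T. ✓
5: successors {1, 6}; [](p | q) there: 1:F, 6:T. ✗
6: successors {6}; [](p | q) there: 6:T. ✓
Satisfying worlds: {1, 2, 3, 4, 6}.

5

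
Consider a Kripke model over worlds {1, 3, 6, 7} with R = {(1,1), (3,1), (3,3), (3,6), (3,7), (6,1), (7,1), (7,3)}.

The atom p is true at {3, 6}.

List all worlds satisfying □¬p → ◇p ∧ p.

{3, 7}

1: □¬p is T, ◇p ∧ p is F. ✗
3: □¬p is F, ◇p ∧ p is T. ✓
6: □¬p is T, ◇p ∧ p is F. ✗
7: □¬p is F, ◇p ∧ p is F. ✓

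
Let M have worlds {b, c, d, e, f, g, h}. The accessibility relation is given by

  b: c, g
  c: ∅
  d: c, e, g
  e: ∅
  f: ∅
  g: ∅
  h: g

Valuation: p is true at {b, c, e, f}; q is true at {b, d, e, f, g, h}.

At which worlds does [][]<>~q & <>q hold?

b: [][]<>~q is T, <>q is T. ✓
c: [][]<>~q is T, <>q is F. ✗
d: [][]<>~q is T, <>q is T. ✓
e: [][]<>~q is T, <>q is F. ✗
f: [][]<>~q is T, <>q is F. ✗
g: [][]<>~q is T, <>q is F. ✗
h: [][]<>~q is T, <>q is T. ✓

{b, d, h}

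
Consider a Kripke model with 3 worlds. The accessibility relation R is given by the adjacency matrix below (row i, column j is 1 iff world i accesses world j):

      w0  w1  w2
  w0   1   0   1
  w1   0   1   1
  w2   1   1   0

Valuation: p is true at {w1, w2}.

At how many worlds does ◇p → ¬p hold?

w0: ◇p is T, ¬p is T. ✓
w1: ◇p is T, ¬p is F. ✗
w2: ◇p is T, ¬p is F. ✗
Satisfying worlds: {w0}.

1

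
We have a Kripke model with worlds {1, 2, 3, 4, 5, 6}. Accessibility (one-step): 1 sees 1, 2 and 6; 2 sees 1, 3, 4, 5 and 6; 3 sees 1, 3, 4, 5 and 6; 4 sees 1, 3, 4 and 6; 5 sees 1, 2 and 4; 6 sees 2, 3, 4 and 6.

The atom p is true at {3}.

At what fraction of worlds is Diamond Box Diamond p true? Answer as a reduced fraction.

5/6

1: successors {1, 2, 6}; Box Diamond p there: 1:F, 2:F, 6:T. ✓
2: successors {1, 3, 4, 5, 6}; Box Diamond p there: 1:F, 3:F, 4:F, 5:F, 6:T. ✓
3: successors {1, 3, 4, 5, 6}; Box Diamond p there: 1:F, 3:F, 4:F, 5:F, 6:T. ✓
4: successors {1, 3, 4, 6}; Box Diamond p there: 1:F, 3:F, 4:F, 6:T. ✓
5: successors {1, 2, 4}; Box Diamond p there: 1:F, 2:F, 4:F. ✗
6: successors {2, 3, 4, 6}; Box Diamond p there: 2:F, 3:F, 4:F, 6:T. ✓
That's 5 of 6 worlds, so 5/6.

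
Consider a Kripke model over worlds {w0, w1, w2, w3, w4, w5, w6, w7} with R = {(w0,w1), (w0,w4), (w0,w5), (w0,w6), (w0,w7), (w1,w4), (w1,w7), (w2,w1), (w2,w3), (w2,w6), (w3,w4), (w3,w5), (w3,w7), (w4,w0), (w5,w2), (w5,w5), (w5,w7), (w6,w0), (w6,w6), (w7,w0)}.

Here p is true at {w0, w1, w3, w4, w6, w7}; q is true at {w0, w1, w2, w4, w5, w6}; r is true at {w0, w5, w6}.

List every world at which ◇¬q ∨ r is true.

w0: ◇¬q is T, r is T. ✓
w1: ◇¬q is T, r is F. ✓
w2: ◇¬q is T, r is F. ✓
w3: ◇¬q is T, r is F. ✓
w4: ◇¬q is F, r is F. ✗
w5: ◇¬q is T, r is T. ✓
w6: ◇¬q is F, r is T. ✓
w7: ◇¬q is F, r is F. ✗

{w0, w1, w2, w3, w5, w6}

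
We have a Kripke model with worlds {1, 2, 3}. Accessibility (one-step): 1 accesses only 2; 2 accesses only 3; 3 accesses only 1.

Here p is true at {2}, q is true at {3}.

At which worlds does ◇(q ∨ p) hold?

{1, 2}

1: successors {2}; q ∨ p there: 2:T. ✓
2: successors {3}; q ∨ p there: 3:T. ✓
3: successors {1}; q ∨ p there: 1:F. ✗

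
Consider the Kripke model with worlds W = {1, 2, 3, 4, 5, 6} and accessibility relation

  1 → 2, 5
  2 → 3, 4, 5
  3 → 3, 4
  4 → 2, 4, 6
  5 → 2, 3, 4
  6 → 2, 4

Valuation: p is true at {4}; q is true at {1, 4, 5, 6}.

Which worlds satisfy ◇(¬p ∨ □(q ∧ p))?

1: successors {2, 5}; ¬p ∨ □(q ∧ p) there: 2:T, 5:T. ✓
2: successors {3, 4, 5}; ¬p ∨ □(q ∧ p) there: 3:T, 4:F, 5:T. ✓
3: successors {3, 4}; ¬p ∨ □(q ∧ p) there: 3:T, 4:F. ✓
4: successors {2, 4, 6}; ¬p ∨ □(q ∧ p) there: 2:T, 4:F, 6:T. ✓
5: successors {2, 3, 4}; ¬p ∨ □(q ∧ p) there: 2:T, 3:T, 4:F. ✓
6: successors {2, 4}; ¬p ∨ □(q ∧ p) there: 2:T, 4:F. ✓

{1, 2, 3, 4, 5, 6}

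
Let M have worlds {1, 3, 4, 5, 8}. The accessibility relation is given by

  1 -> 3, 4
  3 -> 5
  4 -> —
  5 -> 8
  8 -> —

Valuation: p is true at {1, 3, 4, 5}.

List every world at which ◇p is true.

{1, 3}

1: successors {3, 4}; p there: 3:T, 4:T. ✓
3: successors {5}; p there: 5:T. ✓
4: no successors, so ◇p fails. ✗
5: successors {8}; p there: 8:F. ✗
8: no successors, so ◇p fails. ✗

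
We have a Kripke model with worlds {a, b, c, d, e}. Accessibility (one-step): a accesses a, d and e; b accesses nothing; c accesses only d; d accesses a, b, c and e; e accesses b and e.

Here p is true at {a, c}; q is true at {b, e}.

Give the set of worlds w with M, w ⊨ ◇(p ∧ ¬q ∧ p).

a: successors {a, d, e}; p ∧ ¬q ∧ p there: a:T, d:F, e:F. ✓
b: no successors, so ◇(p ∧ ¬q ∧ p) fails. ✗
c: successors {d}; p ∧ ¬q ∧ p there: d:F. ✗
d: successors {a, b, c, e}; p ∧ ¬q ∧ p there: a:T, b:F, c:T, e:F. ✓
e: successors {b, e}; p ∧ ¬q ∧ p there: b:F, e:F. ✗

{a, d}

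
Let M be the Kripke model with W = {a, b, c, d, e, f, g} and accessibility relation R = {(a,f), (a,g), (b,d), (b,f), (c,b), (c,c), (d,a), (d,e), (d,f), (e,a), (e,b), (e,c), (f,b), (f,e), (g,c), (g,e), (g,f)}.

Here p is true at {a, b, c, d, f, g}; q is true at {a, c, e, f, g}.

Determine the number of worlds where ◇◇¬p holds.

4

a: successors {f, g}; ◇¬p there: f:T, g:T. ✓
b: successors {d, f}; ◇¬p there: d:T, f:T. ✓
c: successors {b, c}; ◇¬p there: b:F, c:F. ✗
d: successors {a, e, f}; ◇¬p there: a:F, e:F, f:T. ✓
e: successors {a, b, c}; ◇¬p there: a:F, b:F, c:F. ✗
f: successors {b, e}; ◇¬p there: b:F, e:F. ✗
g: successors {c, e, f}; ◇¬p there: c:F, e:F, f:T. ✓
Satisfying worlds: {a, b, d, g}.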